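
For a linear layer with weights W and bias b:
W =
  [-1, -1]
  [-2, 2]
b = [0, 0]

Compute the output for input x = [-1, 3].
y = [-2, 8]

Wx = [-1×-1 + -1×3, -2×-1 + 2×3]
   = [-2, 8]
y = Wx + b = [-2 + 0, 8 + 0] = [-2, 8]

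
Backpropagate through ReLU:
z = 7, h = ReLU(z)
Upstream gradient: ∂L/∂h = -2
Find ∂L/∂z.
∂L/∂z = -2

h = ReLU(7) = 7
Since z > 0: ∂h/∂z = 1
∂L/∂z = ∂L/∂h · ∂h/∂z = -2 × 1 = -2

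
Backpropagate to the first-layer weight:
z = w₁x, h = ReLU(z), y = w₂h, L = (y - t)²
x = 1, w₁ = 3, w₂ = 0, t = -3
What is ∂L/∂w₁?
∂L/∂w₁ = 0

Forward pass:
z = w₁x = 3×1 = 3
h = ReLU(3) = 3
y = w₂h = 0×3 = 0

Backward pass:
∂L/∂y = 2(y - t) = 2(0 - -3) = 6
∂y/∂h = w₂ = 0
∂h/∂z = 1 (ReLU derivative)
∂z/∂w₁ = x = 1

∂L/∂w₁ = 6 × 0 × 1 × 1 = 0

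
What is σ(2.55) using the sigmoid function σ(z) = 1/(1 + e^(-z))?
0.9276

sigmoid(2.55) = 1/(1 + e^(-2.55)) = 1/(1 + 0.07808) = 0.9276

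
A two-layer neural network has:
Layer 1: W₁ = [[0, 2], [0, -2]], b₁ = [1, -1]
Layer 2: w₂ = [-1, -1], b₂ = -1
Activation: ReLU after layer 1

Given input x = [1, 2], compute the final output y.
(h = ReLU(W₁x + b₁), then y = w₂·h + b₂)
y = -6

Layer 1 pre-activation: z₁ = [5, -5]
After ReLU: h = [5, 0]
Layer 2 output: y = -1×5 + -1×0 + -1 = -6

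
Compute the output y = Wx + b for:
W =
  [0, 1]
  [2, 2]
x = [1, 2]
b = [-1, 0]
y = [1, 6]

Wx = [0×1 + 1×2, 2×1 + 2×2]
   = [2, 6]
y = Wx + b = [2 + -1, 6 + 0] = [1, 6]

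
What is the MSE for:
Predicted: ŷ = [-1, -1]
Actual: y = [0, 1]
MSE = 2.5

MSE = (1/2)((-1-0)² + (-1-1)²) = (1/2)(1 + 4) = 2.5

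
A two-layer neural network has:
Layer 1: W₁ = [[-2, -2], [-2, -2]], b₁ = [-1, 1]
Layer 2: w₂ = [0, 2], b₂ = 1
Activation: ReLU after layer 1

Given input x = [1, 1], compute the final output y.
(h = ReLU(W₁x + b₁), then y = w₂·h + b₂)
y = 1

Layer 1 pre-activation: z₁ = [-5, -3]
After ReLU: h = [0, 0]
Layer 2 output: y = 0×0 + 2×0 + 1 = 1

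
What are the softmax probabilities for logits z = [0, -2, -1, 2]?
p = [0.1125, 0.0152, 0.0414, 0.831]

exp(z) = [1, 0.1353, 0.3679, 7.389]
Sum = 8.892
p = [0.1125, 0.0152, 0.0414, 0.831]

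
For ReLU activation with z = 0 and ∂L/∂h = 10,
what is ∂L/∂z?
∂L/∂z = 0

h = ReLU(0) = 0
At z = 0: ∂h/∂z = 0 (by convention)
∂L/∂z = ∂L/∂h · ∂h/∂z = 10 × 0 = 0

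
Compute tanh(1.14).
0.8144

tanh(1.14) = (e^(1.14) - e^(-1.14))/(e^(1.14) + e^(-1.14)) = 0.8144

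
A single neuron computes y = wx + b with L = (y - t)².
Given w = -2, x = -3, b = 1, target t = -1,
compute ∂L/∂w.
∂L/∂w = -48

y = wx + b = (-2)(-3) + 1 = 7
∂L/∂y = 2(y - t) = 2(7 - -1) = 16
∂y/∂w = x = -3
∂L/∂w = ∂L/∂y · ∂y/∂w = 16 × -3 = -48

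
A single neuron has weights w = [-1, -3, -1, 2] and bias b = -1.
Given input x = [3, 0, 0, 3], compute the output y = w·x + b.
y = 2

y = (-1)(3) + (-3)(0) + (-1)(0) + (2)(3) + -1 = 2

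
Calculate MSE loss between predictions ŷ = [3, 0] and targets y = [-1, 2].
MSE = 10

MSE = (1/2)((3--1)² + (0-2)²) = (1/2)(16 + 4) = 10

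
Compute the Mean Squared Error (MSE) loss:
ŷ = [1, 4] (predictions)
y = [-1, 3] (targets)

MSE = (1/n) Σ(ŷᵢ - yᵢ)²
MSE = 2.5

MSE = (1/2)((1--1)² + (4-3)²) = (1/2)(4 + 1) = 2.5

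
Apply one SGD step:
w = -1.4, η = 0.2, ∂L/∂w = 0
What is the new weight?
w_new = -1.4

w_new = w - η·∂L/∂w = -1.4 - 0.2×(0) = -1.4 - (0) = -1.4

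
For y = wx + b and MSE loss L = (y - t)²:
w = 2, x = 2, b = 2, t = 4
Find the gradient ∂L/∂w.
∂L/∂w = 8

y = wx + b = (2)(2) + 2 = 6
∂L/∂y = 2(y - t) = 2(6 - 4) = 4
∂y/∂w = x = 2
∂L/∂w = ∂L/∂y · ∂y/∂w = 4 × 2 = 8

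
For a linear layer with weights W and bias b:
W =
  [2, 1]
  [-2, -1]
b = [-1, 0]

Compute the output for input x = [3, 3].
y = [8, -9]

Wx = [2×3 + 1×3, -2×3 + -1×3]
   = [9, -9]
y = Wx + b = [9 + -1, -9 + 0] = [8, -9]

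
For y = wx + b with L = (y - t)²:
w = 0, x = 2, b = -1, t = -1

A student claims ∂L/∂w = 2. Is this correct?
Incorrect

y = (0)(2) + -1 = -1
∂L/∂y = 2(y - t) = 2(-1 - -1) = 0
∂y/∂w = x = 2
∂L/∂w = 0 × 2 = 0

Claimed value: 2
Incorrect: The correct gradient is 0.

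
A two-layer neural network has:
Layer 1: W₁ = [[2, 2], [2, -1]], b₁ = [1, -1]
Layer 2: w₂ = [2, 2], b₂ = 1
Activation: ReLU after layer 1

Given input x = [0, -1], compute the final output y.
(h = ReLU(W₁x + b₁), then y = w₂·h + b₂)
y = 1

Layer 1 pre-activation: z₁ = [-1, 0]
After ReLU: h = [0, 0]
Layer 2 output: y = 2×0 + 2×0 + 1 = 1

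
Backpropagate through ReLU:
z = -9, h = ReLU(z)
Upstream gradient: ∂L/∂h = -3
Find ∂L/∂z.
∂L/∂z = 0

h = ReLU(-9) = 0
Since z < 0: ∂h/∂z = 0
∂L/∂z = ∂L/∂h · ∂h/∂z = -3 × 0 = 0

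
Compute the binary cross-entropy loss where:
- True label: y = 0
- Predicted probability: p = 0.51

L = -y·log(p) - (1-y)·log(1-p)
L = 0.7133

L = -0·log(0.51) - 1·log(0.49) = -log(0.49) = 0.7133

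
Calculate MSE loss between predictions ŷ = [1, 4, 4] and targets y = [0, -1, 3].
MSE = 9

MSE = (1/3)((1-0)² + (4--1)² + (4-3)²) = (1/3)(1 + 25 + 1) = 9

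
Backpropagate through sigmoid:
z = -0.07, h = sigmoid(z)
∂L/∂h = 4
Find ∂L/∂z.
∂L/∂z = 0.9988

σ(-0.07) = 0.4825
σ'(-0.07) = σ(-0.07)(1 - σ(-0.07)) = 0.4825 × 0.5175 = 0.2497
∂L/∂z = ∂L/∂h · σ'(z) = 4 × 0.2497 = 0.9988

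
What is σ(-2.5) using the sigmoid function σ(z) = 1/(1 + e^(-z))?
0.07586

sigmoid(-2.5) = 1/(1 + e^(2.5)) = 1/(1 + 12.18) = 0.07586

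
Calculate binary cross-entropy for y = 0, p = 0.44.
L = 0.5798

L = -0·log(0.44) - 1·log(0.56) = -log(0.56) = 0.5798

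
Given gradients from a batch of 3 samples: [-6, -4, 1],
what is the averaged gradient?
Average gradient = -3

Average = (1/3)(-6 + -4 + 1) = -9/3 = -3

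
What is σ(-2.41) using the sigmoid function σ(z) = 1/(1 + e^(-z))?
0.08241

sigmoid(-2.41) = 1/(1 + e^(2.41)) = 1/(1 + 11.13) = 0.08241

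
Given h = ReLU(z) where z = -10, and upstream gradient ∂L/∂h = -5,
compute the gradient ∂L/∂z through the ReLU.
∂L/∂z = 0

h = ReLU(-10) = 0
Since z < 0: ∂h/∂z = 0
∂L/∂z = ∂L/∂h · ∂h/∂z = -5 × 0 = 0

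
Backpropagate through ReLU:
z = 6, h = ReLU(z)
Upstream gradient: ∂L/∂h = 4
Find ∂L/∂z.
∂L/∂z = 4

h = ReLU(6) = 6
Since z > 0: ∂h/∂z = 1
∂L/∂z = ∂L/∂h · ∂h/∂z = 4 × 1 = 4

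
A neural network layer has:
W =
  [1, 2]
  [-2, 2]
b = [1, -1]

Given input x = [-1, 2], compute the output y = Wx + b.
y = [4, 5]

Wx = [1×-1 + 2×2, -2×-1 + 2×2]
   = [3, 6]
y = Wx + b = [3 + 1, 6 + -1] = [4, 5]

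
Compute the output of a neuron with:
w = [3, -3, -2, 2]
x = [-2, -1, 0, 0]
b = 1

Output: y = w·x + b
y = -2

y = (3)(-2) + (-3)(-1) + (-2)(0) + (2)(0) + 1 = -2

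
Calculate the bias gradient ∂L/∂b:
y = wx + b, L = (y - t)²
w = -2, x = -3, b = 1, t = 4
∂L/∂b = 6

y = wx + b = (-2)(-3) + 1 = 7
∂L/∂y = 2(y - t) = 2(7 - 4) = 6
∂y/∂b = 1
∂L/∂b = ∂L/∂y · ∂y/∂b = 6 × 1 = 6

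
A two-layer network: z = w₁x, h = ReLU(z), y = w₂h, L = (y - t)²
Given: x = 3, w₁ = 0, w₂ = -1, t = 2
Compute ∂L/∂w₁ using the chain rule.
∂L/∂w₁ = 0

Forward pass:
z = w₁x = 0×3 = 0
h = ReLU(0) = 0
y = w₂h = -1×0 = 0

Backward pass:
∂L/∂y = 2(y - t) = 2(0 - 2) = -4
∂y/∂h = w₂ = -1
∂h/∂z = 0 (ReLU derivative)
∂z/∂w₁ = x = 3

∂L/∂w₁ = -4 × -1 × 0 × 3 = 0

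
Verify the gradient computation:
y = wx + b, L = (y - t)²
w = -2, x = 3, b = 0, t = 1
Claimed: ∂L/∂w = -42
Correct

y = (-2)(3) + 0 = -6
∂L/∂y = 2(y - t) = 2(-6 - 1) = -14
∂y/∂w = x = 3
∂L/∂w = -14 × 3 = -42

Claimed value: -42
Correct: The correct gradient is -42.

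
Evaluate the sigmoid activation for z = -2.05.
0.1141

sigmoid(-2.05) = 1/(1 + e^(2.05)) = 1/(1 + 7.768) = 0.1141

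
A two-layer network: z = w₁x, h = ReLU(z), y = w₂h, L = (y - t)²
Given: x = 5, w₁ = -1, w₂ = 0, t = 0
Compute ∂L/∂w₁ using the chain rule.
∂L/∂w₁ = 0

Forward pass:
z = w₁x = -1×5 = -5
h = ReLU(-5) = 0
y = w₂h = 0×0 = 0

Backward pass:
∂L/∂y = 2(y - t) = 2(0 - 0) = 0
∂y/∂h = w₂ = 0
∂h/∂z = 0 (ReLU derivative)
∂z/∂w₁ = x = 5

∂L/∂w₁ = 0 × 0 × 0 × 5 = 0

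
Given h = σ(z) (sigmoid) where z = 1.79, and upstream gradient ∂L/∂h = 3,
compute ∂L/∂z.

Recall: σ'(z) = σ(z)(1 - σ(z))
∂L/∂z = 0.3678

σ(1.79) = 0.8569
σ'(1.79) = σ(1.79)(1 - σ(1.79)) = 0.8569 × 0.1431 = 0.1226
∂L/∂z = ∂L/∂h · σ'(z) = 3 × 0.1226 = 0.3678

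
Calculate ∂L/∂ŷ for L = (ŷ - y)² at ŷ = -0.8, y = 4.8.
∂L/∂ŷ = -11.2

∂L/∂ŷ = 2(ŷ - y) = 2(-0.8 - 4.8) = 2(-5.6) = -11.2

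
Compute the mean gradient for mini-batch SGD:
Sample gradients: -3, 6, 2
Average gradient = 1.667

Average = (1/3)(-3 + 6 + 2) = 5/3 = 1.667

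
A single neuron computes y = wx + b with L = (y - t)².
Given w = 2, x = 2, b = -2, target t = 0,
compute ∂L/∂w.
∂L/∂w = 8

y = wx + b = (2)(2) + -2 = 2
∂L/∂y = 2(y - t) = 2(2 - 0) = 4
∂y/∂w = x = 2
∂L/∂w = ∂L/∂y · ∂y/∂w = 4 × 2 = 8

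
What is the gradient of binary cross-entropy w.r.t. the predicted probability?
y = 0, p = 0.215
∂L/∂p = 1.274

∂L/∂p = -y/p + (1-y)/(1-p) = 0 + 1/0.785 = 1.274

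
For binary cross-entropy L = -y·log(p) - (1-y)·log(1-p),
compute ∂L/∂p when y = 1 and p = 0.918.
∂L/∂p = -1.089

∂L/∂p = -y/p + (1-y)/(1-p) = -1/0.918 + 0 = -1.089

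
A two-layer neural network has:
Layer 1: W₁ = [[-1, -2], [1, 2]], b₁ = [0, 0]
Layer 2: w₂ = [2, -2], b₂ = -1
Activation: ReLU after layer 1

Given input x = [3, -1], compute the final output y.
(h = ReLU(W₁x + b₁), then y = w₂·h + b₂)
y = -3

Layer 1 pre-activation: z₁ = [-1, 1]
After ReLU: h = [0, 1]
Layer 2 output: y = 2×0 + -2×1 + -1 = -3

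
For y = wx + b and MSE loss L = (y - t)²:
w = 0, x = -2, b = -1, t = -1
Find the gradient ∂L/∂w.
∂L/∂w = 0

y = wx + b = (0)(-2) + -1 = -1
∂L/∂y = 2(y - t) = 2(-1 - -1) = 0
∂y/∂w = x = -2
∂L/∂w = ∂L/∂y · ∂y/∂w = 0 × -2 = 0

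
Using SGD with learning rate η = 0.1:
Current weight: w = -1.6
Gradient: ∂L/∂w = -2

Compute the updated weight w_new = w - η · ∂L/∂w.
w_new = -1.4

w_new = w - η·∂L/∂w = -1.6 - 0.1×(-2) = -1.6 - (-0.2) = -1.4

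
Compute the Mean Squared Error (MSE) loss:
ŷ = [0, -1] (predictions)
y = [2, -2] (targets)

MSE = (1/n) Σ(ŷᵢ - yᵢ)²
MSE = 2.5

MSE = (1/2)((0-2)² + (-1--2)²) = (1/2)(4 + 1) = 2.5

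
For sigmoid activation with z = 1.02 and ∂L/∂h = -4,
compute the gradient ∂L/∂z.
∂L/∂z = -0.7792

σ(1.02) = 0.735
σ'(1.02) = σ(1.02)(1 - σ(1.02)) = 0.735 × 0.265 = 0.1948
∂L/∂z = ∂L/∂h · σ'(z) = -4 × 0.1948 = -0.7792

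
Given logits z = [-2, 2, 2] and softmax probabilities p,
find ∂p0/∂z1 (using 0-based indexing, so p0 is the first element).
∂p0/∂z1 = -0.004496

p = softmax(z) = [0.009075, 0.4955, 0.4955]
p0 = 0.009075, p1 = 0.4955

∂p0/∂z1 = -p0 × p1 = -0.009075 × 0.4955 = -0.004496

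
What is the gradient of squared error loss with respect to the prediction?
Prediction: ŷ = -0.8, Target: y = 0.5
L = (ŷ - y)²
∂L/∂ŷ = -2.6

∂L/∂ŷ = 2(ŷ - y) = 2(-0.8 - 0.5) = 2(-1.3) = -2.6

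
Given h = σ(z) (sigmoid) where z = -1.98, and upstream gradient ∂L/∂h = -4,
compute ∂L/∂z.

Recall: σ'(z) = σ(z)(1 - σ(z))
∂L/∂z = -0.4264

σ(-1.98) = 0.1213
σ'(-1.98) = σ(-1.98)(1 - σ(-1.98)) = 0.1213 × 0.8787 = 0.1066
∂L/∂z = ∂L/∂h · σ'(z) = -4 × 0.1066 = -0.4264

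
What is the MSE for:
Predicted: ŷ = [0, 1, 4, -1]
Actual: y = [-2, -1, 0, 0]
MSE = 6.25

MSE = (1/4)((0--2)² + (1--1)² + (4-0)² + (-1-0)²) = (1/4)(4 + 4 + 16 + 1) = 6.25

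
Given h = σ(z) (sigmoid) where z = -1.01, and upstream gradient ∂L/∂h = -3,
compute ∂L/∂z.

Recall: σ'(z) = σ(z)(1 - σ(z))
∂L/∂z = -0.5871

σ(-1.01) = 0.267
σ'(-1.01) = σ(-1.01)(1 - σ(-1.01)) = 0.267 × 0.733 = 0.1957
∂L/∂z = ∂L/∂h · σ'(z) = -3 × 0.1957 = -0.5871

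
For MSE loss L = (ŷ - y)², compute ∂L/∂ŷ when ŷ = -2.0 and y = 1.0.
∂L/∂ŷ = -6.0

∂L/∂ŷ = 2(ŷ - y) = 2(-2.0 - 1.0) = 2(-3.0) = -6.0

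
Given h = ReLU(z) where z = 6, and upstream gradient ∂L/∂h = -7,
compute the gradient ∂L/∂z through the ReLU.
∂L/∂z = -7

h = ReLU(6) = 6
Since z > 0: ∂h/∂z = 1
∂L/∂z = ∂L/∂h · ∂h/∂z = -7 × 1 = -7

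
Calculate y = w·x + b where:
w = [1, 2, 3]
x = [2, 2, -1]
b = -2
y = 1

y = (1)(2) + (2)(2) + (3)(-1) + -2 = 1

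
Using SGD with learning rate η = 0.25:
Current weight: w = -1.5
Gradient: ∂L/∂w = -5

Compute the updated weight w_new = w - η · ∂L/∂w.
w_new = -0.25

w_new = w - η·∂L/∂w = -1.5 - 0.25×(-5) = -1.5 - (-1.25) = -0.25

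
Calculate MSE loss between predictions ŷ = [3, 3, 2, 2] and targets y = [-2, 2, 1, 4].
MSE = 7.75

MSE = (1/4)((3--2)² + (3-2)² + (2-1)² + (2-4)²) = (1/4)(25 + 1 + 1 + 4) = 7.75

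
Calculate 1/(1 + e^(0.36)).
0.411

sigmoid(-0.36) = 1/(1 + e^(0.36)) = 1/(1 + 1.433) = 0.411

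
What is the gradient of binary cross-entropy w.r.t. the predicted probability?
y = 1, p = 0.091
∂L/∂p = -10.99

∂L/∂p = -y/p + (1-y)/(1-p) = -1/0.091 + 0 = -10.99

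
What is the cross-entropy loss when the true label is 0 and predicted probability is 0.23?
L = 0.2614

L = -0·log(0.23) - 1·log(0.77) = -log(0.77) = 0.2614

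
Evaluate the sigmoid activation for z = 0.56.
0.6365

sigmoid(0.56) = 1/(1 + e^(-0.56)) = 1/(1 + 0.5712) = 0.6365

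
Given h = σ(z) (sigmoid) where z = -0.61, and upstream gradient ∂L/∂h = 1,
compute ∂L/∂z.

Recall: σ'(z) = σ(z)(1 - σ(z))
∂L/∂z = 0.2281

σ(-0.61) = 0.3521
σ'(-0.61) = σ(-0.61)(1 - σ(-0.61)) = 0.3521 × 0.6479 = 0.2281
∂L/∂z = ∂L/∂h · σ'(z) = 1 × 0.2281 = 0.2281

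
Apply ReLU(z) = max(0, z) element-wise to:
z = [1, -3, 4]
h = [1, 0, 4]

ReLU applied element-wise: max(0,1)=1, max(0,-3)=0, max(0,4)=4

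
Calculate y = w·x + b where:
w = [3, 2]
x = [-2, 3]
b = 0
y = 0

y = (3)(-2) + (2)(3) + 0 = 0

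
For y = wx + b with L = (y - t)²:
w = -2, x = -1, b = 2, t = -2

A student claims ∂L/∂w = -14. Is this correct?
Incorrect

y = (-2)(-1) + 2 = 4
∂L/∂y = 2(y - t) = 2(4 - -2) = 12
∂y/∂w = x = -1
∂L/∂w = 12 × -1 = -12

Claimed value: -14
Incorrect: The correct gradient is -12.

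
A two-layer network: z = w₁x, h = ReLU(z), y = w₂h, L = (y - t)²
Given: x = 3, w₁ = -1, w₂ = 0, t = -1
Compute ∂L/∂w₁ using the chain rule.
∂L/∂w₁ = 0

Forward pass:
z = w₁x = -1×3 = -3
h = ReLU(-3) = 0
y = w₂h = 0×0 = 0

Backward pass:
∂L/∂y = 2(y - t) = 2(0 - -1) = 2
∂y/∂h = w₂ = 0
∂h/∂z = 0 (ReLU derivative)
∂z/∂w₁ = x = 3

∂L/∂w₁ = 2 × 0 × 0 × 3 = 0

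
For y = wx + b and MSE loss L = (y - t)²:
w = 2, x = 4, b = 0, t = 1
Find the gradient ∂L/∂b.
∂L/∂b = 14

y = wx + b = (2)(4) + 0 = 8
∂L/∂y = 2(y - t) = 2(8 - 1) = 14
∂y/∂b = 1
∂L/∂b = ∂L/∂y · ∂y/∂b = 14 × 1 = 14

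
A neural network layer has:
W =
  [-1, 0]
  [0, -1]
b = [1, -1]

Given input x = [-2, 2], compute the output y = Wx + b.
y = [3, -3]

Wx = [-1×-2 + 0×2, 0×-2 + -1×2]
   = [2, -2]
y = Wx + b = [2 + 1, -2 + -1] = [3, -3]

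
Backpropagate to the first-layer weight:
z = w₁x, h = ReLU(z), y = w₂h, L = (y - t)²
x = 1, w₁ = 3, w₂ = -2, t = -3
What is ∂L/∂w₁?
∂L/∂w₁ = 12

Forward pass:
z = w₁x = 3×1 = 3
h = ReLU(3) = 3
y = w₂h = -2×3 = -6

Backward pass:
∂L/∂y = 2(y - t) = 2(-6 - -3) = -6
∂y/∂h = w₂ = -2
∂h/∂z = 1 (ReLU derivative)
∂z/∂w₁ = x = 1

∂L/∂w₁ = -6 × -2 × 1 × 1 = 12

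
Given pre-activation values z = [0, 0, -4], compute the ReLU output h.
h = [0, 0, 0]

ReLU applied element-wise: max(0,0)=0, max(0,0)=0, max(0,-4)=0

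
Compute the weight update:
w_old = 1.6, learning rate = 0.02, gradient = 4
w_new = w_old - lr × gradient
w_new = 1.52

w_new = w - η·∂L/∂w = 1.6 - 0.02×(4) = 1.6 - (0.08) = 1.52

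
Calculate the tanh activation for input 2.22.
0.9767

tanh(2.22) = (e^(2.22) - e^(-2.22))/(e^(2.22) + e^(-2.22)) = 0.9767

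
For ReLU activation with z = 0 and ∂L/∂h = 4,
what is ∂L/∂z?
∂L/∂z = 0

h = ReLU(0) = 0
At z = 0: ∂h/∂z = 0 (by convention)
∂L/∂z = ∂L/∂h · ∂h/∂z = 4 × 0 = 0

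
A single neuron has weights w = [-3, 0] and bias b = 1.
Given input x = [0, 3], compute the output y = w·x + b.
y = 1

y = (-3)(0) + (0)(3) + 1 = 1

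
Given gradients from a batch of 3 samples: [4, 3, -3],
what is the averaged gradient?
Average gradient = 1.333

Average = (1/3)(4 + 3 + -3) = 4/3 = 1.333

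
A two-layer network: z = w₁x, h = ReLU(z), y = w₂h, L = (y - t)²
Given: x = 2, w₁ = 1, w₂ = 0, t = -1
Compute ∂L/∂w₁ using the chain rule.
∂L/∂w₁ = 0

Forward pass:
z = w₁x = 1×2 = 2
h = ReLU(2) = 2
y = w₂h = 0×2 = 0

Backward pass:
∂L/∂y = 2(y - t) = 2(0 - -1) = 2
∂y/∂h = w₂ = 0
∂h/∂z = 1 (ReLU derivative)
∂z/∂w₁ = x = 2

∂L/∂w₁ = 2 × 0 × 1 × 2 = 0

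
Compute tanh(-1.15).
-0.8178

tanh(-1.15) = (e^(-1.15) - e^(1.15))/(e^(-1.15) + e^(1.15)) = -0.8178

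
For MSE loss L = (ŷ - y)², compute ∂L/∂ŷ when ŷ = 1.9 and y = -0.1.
∂L/∂ŷ = 4.0

∂L/∂ŷ = 2(ŷ - y) = 2(1.9 - -0.1) = 2(2.0) = 4.0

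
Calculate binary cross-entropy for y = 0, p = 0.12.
L = 0.1278

L = -0·log(0.12) - 1·log(0.88) = -log(0.88) = 0.1278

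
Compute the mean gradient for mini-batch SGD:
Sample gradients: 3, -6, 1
Average gradient = -0.6667

Average = (1/3)(3 + -6 + 1) = -2/3 = -0.6667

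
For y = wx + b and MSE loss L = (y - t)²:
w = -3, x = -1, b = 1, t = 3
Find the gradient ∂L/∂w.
∂L/∂w = -2

y = wx + b = (-3)(-1) + 1 = 4
∂L/∂y = 2(y - t) = 2(4 - 3) = 2
∂y/∂w = x = -1
∂L/∂w = ∂L/∂y · ∂y/∂w = 2 × -1 = -2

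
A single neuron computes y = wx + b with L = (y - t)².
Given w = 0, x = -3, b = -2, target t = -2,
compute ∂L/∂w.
∂L/∂w = 0

y = wx + b = (0)(-3) + -2 = -2
∂L/∂y = 2(y - t) = 2(-2 - -2) = 0
∂y/∂w = x = -3
∂L/∂w = ∂L/∂y · ∂y/∂w = 0 × -3 = 0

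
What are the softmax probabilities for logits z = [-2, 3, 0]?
p = [0.0064, 0.9465, 0.0471]

exp(z) = [0.1353, 20.09, 1]
Sum = 21.22
p = [0.0064, 0.9465, 0.0471]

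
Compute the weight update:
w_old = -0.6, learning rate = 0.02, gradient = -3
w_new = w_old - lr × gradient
w_new = -0.54

w_new = w - η·∂L/∂w = -0.6 - 0.02×(-3) = -0.6 - (-0.06) = -0.54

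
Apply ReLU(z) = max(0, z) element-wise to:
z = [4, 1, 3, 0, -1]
h = [4, 1, 3, 0, 0]

ReLU applied element-wise: max(0,4)=4, max(0,1)=1, max(0,3)=3, max(0,0)=0, max(0,-1)=0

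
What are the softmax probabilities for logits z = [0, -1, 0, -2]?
p = [0.3995, 0.147, 0.3995, 0.0541]

exp(z) = [1, 0.3679, 1, 0.1353]
Sum = 2.503
p = [0.3995, 0.147, 0.3995, 0.0541]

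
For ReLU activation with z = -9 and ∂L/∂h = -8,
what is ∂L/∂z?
∂L/∂z = 0

h = ReLU(-9) = 0
Since z < 0: ∂h/∂z = 0
∂L/∂z = ∂L/∂h · ∂h/∂z = -8 × 0 = 0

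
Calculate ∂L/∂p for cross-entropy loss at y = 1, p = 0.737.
∂L/∂p = -1.357

∂L/∂p = -y/p + (1-y)/(1-p) = -1/0.737 + 0 = -1.357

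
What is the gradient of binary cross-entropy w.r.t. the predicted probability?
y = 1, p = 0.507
∂L/∂p = -1.972

∂L/∂p = -y/p + (1-y)/(1-p) = -1/0.507 + 0 = -1.972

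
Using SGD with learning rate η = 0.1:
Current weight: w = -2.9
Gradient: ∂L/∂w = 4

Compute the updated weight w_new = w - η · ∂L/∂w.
w_new = -3.3

w_new = w - η·∂L/∂w = -2.9 - 0.1×(4) = -2.9 - (0.4) = -3.3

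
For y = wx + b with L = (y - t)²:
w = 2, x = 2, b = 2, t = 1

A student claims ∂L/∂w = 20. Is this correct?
Correct

y = (2)(2) + 2 = 6
∂L/∂y = 2(y - t) = 2(6 - 1) = 10
∂y/∂w = x = 2
∂L/∂w = 10 × 2 = 20

Claimed value: 20
Correct: The correct gradient is 20.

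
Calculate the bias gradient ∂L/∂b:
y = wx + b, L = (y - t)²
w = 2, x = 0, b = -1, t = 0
∂L/∂b = -2

y = wx + b = (2)(0) + -1 = -1
∂L/∂y = 2(y - t) = 2(-1 - 0) = -2
∂y/∂b = 1
∂L/∂b = ∂L/∂y · ∂y/∂b = -2 × 1 = -2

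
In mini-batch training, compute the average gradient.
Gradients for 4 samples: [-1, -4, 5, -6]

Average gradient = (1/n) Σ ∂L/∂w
Average gradient = -1.5

Average = (1/4)(-1 + -4 + 5 + -6) = -6/4 = -1.5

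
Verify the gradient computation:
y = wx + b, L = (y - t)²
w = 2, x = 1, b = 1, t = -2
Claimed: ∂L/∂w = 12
Incorrect

y = (2)(1) + 1 = 3
∂L/∂y = 2(y - t) = 2(3 - -2) = 10
∂y/∂w = x = 1
∂L/∂w = 10 × 1 = 10

Claimed value: 12
Incorrect: The correct gradient is 10.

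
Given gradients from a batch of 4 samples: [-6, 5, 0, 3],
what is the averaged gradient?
Average gradient = 0.5

Average = (1/4)(-6 + 5 + 0 + 3) = 2/4 = 0.5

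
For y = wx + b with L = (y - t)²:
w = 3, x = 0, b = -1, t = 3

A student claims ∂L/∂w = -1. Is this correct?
Incorrect

y = (3)(0) + -1 = -1
∂L/∂y = 2(y - t) = 2(-1 - 3) = -8
∂y/∂w = x = 0
∂L/∂w = -8 × 0 = 0

Claimed value: -1
Incorrect: The correct gradient is 0.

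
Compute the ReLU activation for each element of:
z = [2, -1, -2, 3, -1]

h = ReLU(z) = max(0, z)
h = [2, 0, 0, 3, 0]

ReLU applied element-wise: max(0,2)=2, max(0,-1)=0, max(0,-2)=0, max(0,3)=3, max(0,-1)=0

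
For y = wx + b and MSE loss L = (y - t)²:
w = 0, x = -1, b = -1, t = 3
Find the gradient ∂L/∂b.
∂L/∂b = -8

y = wx + b = (0)(-1) + -1 = -1
∂L/∂y = 2(y - t) = 2(-1 - 3) = -8
∂y/∂b = 1
∂L/∂b = ∂L/∂y · ∂y/∂b = -8 × 1 = -8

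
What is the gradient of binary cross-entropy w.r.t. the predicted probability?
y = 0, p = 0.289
∂L/∂p = 1.406

∂L/∂p = -y/p + (1-y)/(1-p) = 0 + 1/0.711 = 1.406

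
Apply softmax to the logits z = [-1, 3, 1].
p = [0.0159, 0.8668, 0.1173]

exp(z) = [0.3679, 20.09, 2.718]
Sum = 23.17
p = [0.0159, 0.8668, 0.1173]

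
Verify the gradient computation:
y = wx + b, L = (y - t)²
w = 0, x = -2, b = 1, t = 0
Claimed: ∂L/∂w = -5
Incorrect

y = (0)(-2) + 1 = 1
∂L/∂y = 2(y - t) = 2(1 - 0) = 2
∂y/∂w = x = -2
∂L/∂w = 2 × -2 = -4

Claimed value: -5
Incorrect: The correct gradient is -4.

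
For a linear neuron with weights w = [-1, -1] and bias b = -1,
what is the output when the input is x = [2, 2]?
y = -5

y = (-1)(2) + (-1)(2) + -1 = -5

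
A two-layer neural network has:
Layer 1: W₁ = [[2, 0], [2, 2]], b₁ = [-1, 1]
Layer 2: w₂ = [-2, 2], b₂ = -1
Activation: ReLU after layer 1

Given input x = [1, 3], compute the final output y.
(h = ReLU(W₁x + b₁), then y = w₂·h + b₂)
y = 15

Layer 1 pre-activation: z₁ = [1, 9]
After ReLU: h = [1, 9]
Layer 2 output: y = -2×1 + 2×9 + -1 = 15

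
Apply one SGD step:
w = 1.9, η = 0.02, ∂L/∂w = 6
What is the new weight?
w_new = 1.78

w_new = w - η·∂L/∂w = 1.9 - 0.02×(6) = 1.9 - (0.12) = 1.78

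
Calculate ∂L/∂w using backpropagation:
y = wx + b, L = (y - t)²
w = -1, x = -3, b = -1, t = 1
∂L/∂w = -6

y = wx + b = (-1)(-3) + -1 = 2
∂L/∂y = 2(y - t) = 2(2 - 1) = 2
∂y/∂w = x = -3
∂L/∂w = ∂L/∂y · ∂y/∂w = 2 × -3 = -6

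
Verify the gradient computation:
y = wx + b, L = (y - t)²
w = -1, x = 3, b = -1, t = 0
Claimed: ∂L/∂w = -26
Incorrect

y = (-1)(3) + -1 = -4
∂L/∂y = 2(y - t) = 2(-4 - 0) = -8
∂y/∂w = x = 3
∂L/∂w = -8 × 3 = -24

Claimed value: -26
Incorrect: The correct gradient is -24.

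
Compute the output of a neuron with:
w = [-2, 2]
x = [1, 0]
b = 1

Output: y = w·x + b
y = -1

y = (-2)(1) + (2)(0) + 1 = -1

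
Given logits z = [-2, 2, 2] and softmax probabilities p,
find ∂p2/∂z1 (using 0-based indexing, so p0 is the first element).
∂p2/∂z1 = -0.2455

p = softmax(z) = [0.009075, 0.4955, 0.4955]
p2 = 0.4955, p1 = 0.4955

∂p2/∂z1 = -p2 × p1 = -0.4955 × 0.4955 = -0.2455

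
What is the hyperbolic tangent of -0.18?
-0.1781

tanh(-0.18) = (e^(-0.18) - e^(0.18))/(e^(-0.18) + e^(0.18)) = -0.1781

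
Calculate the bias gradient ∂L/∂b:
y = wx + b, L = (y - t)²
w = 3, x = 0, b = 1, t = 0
∂L/∂b = 2

y = wx + b = (3)(0) + 1 = 1
∂L/∂y = 2(y - t) = 2(1 - 0) = 2
∂y/∂b = 1
∂L/∂b = ∂L/∂y · ∂y/∂b = 2 × 1 = 2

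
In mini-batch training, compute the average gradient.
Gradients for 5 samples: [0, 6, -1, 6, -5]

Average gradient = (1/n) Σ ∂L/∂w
Average gradient = 1.2

Average = (1/5)(0 + 6 + -1 + 6 + -5) = 6/5 = 1.2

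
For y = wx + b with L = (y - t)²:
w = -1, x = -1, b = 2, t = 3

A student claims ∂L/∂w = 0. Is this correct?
Correct

y = (-1)(-1) + 2 = 3
∂L/∂y = 2(y - t) = 2(3 - 3) = 0
∂y/∂w = x = -1
∂L/∂w = 0 × -1 = 0

Claimed value: 0
Correct: The correct gradient is 0.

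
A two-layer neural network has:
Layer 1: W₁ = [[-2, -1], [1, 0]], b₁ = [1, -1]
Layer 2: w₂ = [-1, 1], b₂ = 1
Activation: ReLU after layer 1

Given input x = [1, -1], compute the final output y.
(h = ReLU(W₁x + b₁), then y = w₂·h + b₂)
y = 1

Layer 1 pre-activation: z₁ = [0, 0]
After ReLU: h = [0, 0]
Layer 2 output: y = -1×0 + 1×0 + 1 = 1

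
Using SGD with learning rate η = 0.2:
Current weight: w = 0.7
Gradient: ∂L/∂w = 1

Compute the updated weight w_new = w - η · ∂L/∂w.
w_new = 0.5

w_new = w - η·∂L/∂w = 0.7 - 0.2×(1) = 0.7 - (0.2) = 0.5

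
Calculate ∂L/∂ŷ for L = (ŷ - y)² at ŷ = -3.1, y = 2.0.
∂L/∂ŷ = -10.2

∂L/∂ŷ = 2(ŷ - y) = 2(-3.1 - 2.0) = 2(-5.1) = -10.2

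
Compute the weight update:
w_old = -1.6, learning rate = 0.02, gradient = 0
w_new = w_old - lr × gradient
w_new = -1.6

w_new = w - η·∂L/∂w = -1.6 - 0.02×(0) = -1.6 - (0) = -1.6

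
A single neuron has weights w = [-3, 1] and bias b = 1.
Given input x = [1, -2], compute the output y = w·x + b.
y = -4

y = (-3)(1) + (1)(-2) + 1 = -4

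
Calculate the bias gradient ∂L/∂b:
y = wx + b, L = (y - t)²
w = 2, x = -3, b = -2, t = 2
∂L/∂b = -20

y = wx + b = (2)(-3) + -2 = -8
∂L/∂y = 2(y - t) = 2(-8 - 2) = -20
∂y/∂b = 1
∂L/∂b = ∂L/∂y · ∂y/∂b = -20 × 1 = -20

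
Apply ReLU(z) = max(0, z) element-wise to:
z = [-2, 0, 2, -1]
h = [0, 0, 2, 0]

ReLU applied element-wise: max(0,-2)=0, max(0,0)=0, max(0,2)=2, max(0,-1)=0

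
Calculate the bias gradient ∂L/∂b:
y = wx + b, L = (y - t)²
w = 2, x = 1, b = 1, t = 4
∂L/∂b = -2

y = wx + b = (2)(1) + 1 = 3
∂L/∂y = 2(y - t) = 2(3 - 4) = -2
∂y/∂b = 1
∂L/∂b = ∂L/∂y · ∂y/∂b = -2 × 1 = -2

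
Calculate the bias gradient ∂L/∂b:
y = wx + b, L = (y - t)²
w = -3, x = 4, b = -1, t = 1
∂L/∂b = -28

y = wx + b = (-3)(4) + -1 = -13
∂L/∂y = 2(y - t) = 2(-13 - 1) = -28
∂y/∂b = 1
∂L/∂b = ∂L/∂y · ∂y/∂b = -28 × 1 = -28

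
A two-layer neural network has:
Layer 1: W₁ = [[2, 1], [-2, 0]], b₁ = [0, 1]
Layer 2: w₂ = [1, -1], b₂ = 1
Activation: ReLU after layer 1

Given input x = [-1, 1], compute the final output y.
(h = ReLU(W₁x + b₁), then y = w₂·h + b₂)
y = -2

Layer 1 pre-activation: z₁ = [-1, 3]
After ReLU: h = [0, 3]
Layer 2 output: y = 1×0 + -1×3 + 1 = -2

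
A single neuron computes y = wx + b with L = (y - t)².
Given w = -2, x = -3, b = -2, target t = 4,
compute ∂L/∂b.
∂L/∂b = 0

y = wx + b = (-2)(-3) + -2 = 4
∂L/∂y = 2(y - t) = 2(4 - 4) = 0
∂y/∂b = 1
∂L/∂b = ∂L/∂y · ∂y/∂b = 0 × 1 = 0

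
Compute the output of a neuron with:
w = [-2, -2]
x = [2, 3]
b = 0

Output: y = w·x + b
y = -10

y = (-2)(2) + (-2)(3) + 0 = -10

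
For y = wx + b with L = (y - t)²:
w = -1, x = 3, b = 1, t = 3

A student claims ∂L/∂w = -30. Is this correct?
Correct

y = (-1)(3) + 1 = -2
∂L/∂y = 2(y - t) = 2(-2 - 3) = -10
∂y/∂w = x = 3
∂L/∂w = -10 × 3 = -30

Claimed value: -30
Correct: The correct gradient is -30.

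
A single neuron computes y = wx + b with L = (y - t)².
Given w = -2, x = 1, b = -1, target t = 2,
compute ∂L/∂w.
∂L/∂w = -10

y = wx + b = (-2)(1) + -1 = -3
∂L/∂y = 2(y - t) = 2(-3 - 2) = -10
∂y/∂w = x = 1
∂L/∂w = ∂L/∂y · ∂y/∂w = -10 × 1 = -10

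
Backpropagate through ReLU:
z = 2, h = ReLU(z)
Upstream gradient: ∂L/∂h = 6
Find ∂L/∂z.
∂L/∂z = 6

h = ReLU(2) = 2
Since z > 0: ∂h/∂z = 1
∂L/∂z = ∂L/∂h · ∂h/∂z = 6 × 1 = 6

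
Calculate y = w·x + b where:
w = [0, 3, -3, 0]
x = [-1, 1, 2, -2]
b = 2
y = -1

y = (0)(-1) + (3)(1) + (-3)(2) + (0)(-2) + 2 = -1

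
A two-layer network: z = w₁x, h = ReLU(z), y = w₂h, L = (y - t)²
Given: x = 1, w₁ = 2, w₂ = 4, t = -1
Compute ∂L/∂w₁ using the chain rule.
∂L/∂w₁ = 72

Forward pass:
z = w₁x = 2×1 = 2
h = ReLU(2) = 2
y = w₂h = 4×2 = 8

Backward pass:
∂L/∂y = 2(y - t) = 2(8 - -1) = 18
∂y/∂h = w₂ = 4
∂h/∂z = 1 (ReLU derivative)
∂z/∂w₁ = x = 1

∂L/∂w₁ = 18 × 4 × 1 × 1 = 72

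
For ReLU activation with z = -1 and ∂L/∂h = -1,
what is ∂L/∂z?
∂L/∂z = 0

h = ReLU(-1) = 0
Since z < 0: ∂h/∂z = 0
∂L/∂z = ∂L/∂h · ∂h/∂z = -1 × 0 = 0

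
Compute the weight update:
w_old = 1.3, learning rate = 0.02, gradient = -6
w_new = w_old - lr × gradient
w_new = 1.42

w_new = w - η·∂L/∂w = 1.3 - 0.02×(-6) = 1.3 - (-0.12) = 1.42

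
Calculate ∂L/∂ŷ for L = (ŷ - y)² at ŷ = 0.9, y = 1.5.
∂L/∂ŷ = -1.2

∂L/∂ŷ = 2(ŷ - y) = 2(0.9 - 1.5) = 2(-0.6) = -1.2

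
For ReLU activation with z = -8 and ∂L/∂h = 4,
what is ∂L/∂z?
∂L/∂z = 0

h = ReLU(-8) = 0
Since z < 0: ∂h/∂z = 0
∂L/∂z = ∂L/∂h · ∂h/∂z = 4 × 0 = 0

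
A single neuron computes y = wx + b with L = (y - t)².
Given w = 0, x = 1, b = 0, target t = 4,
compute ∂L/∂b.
∂L/∂b = -8

y = wx + b = (0)(1) + 0 = 0
∂L/∂y = 2(y - t) = 2(0 - 4) = -8
∂y/∂b = 1
∂L/∂b = ∂L/∂y · ∂y/∂b = -8 × 1 = -8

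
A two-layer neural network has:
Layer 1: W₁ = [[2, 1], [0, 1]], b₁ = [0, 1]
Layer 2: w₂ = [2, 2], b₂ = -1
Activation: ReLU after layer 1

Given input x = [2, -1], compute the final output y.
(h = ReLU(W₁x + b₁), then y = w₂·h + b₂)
y = 5

Layer 1 pre-activation: z₁ = [3, 0]
After ReLU: h = [3, 0]
Layer 2 output: y = 2×3 + 2×0 + -1 = 5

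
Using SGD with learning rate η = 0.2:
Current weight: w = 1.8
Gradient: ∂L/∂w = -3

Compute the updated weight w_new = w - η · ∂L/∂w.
w_new = 2.4

w_new = w - η·∂L/∂w = 1.8 - 0.2×(-3) = 1.8 - (-0.6) = 2.4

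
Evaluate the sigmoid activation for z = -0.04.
0.49

sigmoid(-0.04) = 1/(1 + e^(0.04)) = 1/(1 + 1.041) = 0.49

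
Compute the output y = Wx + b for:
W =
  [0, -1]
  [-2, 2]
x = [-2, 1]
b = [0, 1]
y = [-1, 7]

Wx = [0×-2 + -1×1, -2×-2 + 2×1]
   = [-1, 6]
y = Wx + b = [-1 + 0, 6 + 1] = [-1, 7]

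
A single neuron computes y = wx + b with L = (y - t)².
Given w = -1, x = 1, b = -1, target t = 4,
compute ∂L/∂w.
∂L/∂w = -12

y = wx + b = (-1)(1) + -1 = -2
∂L/∂y = 2(y - t) = 2(-2 - 4) = -12
∂y/∂w = x = 1
∂L/∂w = ∂L/∂y · ∂y/∂w = -12 × 1 = -12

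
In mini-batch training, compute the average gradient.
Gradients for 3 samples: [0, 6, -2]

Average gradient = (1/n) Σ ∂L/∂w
Average gradient = 1.333

Average = (1/3)(0 + 6 + -2) = 4/3 = 1.333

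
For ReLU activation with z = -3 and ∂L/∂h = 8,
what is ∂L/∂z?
∂L/∂z = 0

h = ReLU(-3) = 0
Since z < 0: ∂h/∂z = 0
∂L/∂z = ∂L/∂h · ∂h/∂z = 8 × 0 = 0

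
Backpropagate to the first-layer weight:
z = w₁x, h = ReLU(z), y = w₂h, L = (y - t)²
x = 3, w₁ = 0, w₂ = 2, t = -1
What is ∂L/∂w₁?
∂L/∂w₁ = 0

Forward pass:
z = w₁x = 0×3 = 0
h = ReLU(0) = 0
y = w₂h = 2×0 = 0

Backward pass:
∂L/∂y = 2(y - t) = 2(0 - -1) = 2
∂y/∂h = w₂ = 2
∂h/∂z = 0 (ReLU derivative)
∂z/∂w₁ = x = 3

∂L/∂w₁ = 2 × 2 × 0 × 3 = 0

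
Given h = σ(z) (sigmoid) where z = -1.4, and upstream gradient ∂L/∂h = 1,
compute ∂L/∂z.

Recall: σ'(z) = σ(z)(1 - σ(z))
∂L/∂z = 0.1587

σ(-1.4) = 0.1978
σ'(-1.4) = σ(-1.4)(1 - σ(-1.4)) = 0.1978 × 0.8022 = 0.1587
∂L/∂z = ∂L/∂h · σ'(z) = 1 × 0.1587 = 0.1587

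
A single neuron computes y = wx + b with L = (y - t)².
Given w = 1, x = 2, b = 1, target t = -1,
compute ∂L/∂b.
∂L/∂b = 8

y = wx + b = (1)(2) + 1 = 3
∂L/∂y = 2(y - t) = 2(3 - -1) = 8
∂y/∂b = 1
∂L/∂b = ∂L/∂y · ∂y/∂b = 8 × 1 = 8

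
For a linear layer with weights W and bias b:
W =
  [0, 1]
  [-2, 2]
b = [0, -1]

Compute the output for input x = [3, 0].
y = [0, -7]

Wx = [0×3 + 1×0, -2×3 + 2×0]
   = [0, -6]
y = Wx + b = [0 + 0, -6 + -1] = [0, -7]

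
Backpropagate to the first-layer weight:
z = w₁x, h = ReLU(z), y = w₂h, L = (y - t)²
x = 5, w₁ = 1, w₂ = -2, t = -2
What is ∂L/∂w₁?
∂L/∂w₁ = 160

Forward pass:
z = w₁x = 1×5 = 5
h = ReLU(5) = 5
y = w₂h = -2×5 = -10

Backward pass:
∂L/∂y = 2(y - t) = 2(-10 - -2) = -16
∂y/∂h = w₂ = -2
∂h/∂z = 1 (ReLU derivative)
∂z/∂w₁ = x = 5

∂L/∂w₁ = -16 × -2 × 1 × 5 = 160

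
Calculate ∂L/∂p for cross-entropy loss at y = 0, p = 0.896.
∂L/∂p = 9.615

∂L/∂p = -y/p + (1-y)/(1-p) = 0 + 1/0.104 = 9.615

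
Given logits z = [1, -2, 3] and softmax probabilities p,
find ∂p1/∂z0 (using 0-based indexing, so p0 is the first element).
∂p1/∂z0 = -0.0006991

p = softmax(z) = [0.1185, 0.0059, 0.8756]
p1 = 0.0059, p0 = 0.1185

∂p1/∂z0 = -p1 × p0 = -0.0059 × 0.1185 = -0.0006991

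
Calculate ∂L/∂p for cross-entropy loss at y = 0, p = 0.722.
∂L/∂p = 3.597

∂L/∂p = -y/p + (1-y)/(1-p) = 0 + 1/0.278 = 3.597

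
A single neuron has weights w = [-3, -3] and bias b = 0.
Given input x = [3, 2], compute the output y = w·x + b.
y = -15

y = (-3)(3) + (-3)(2) + 0 = -15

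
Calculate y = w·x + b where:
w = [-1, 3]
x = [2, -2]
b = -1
y = -9

y = (-1)(2) + (3)(-2) + -1 = -9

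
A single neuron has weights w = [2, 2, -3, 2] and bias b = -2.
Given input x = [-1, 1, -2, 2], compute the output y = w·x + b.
y = 8

y = (2)(-1) + (2)(1) + (-3)(-2) + (2)(2) + -2 = 8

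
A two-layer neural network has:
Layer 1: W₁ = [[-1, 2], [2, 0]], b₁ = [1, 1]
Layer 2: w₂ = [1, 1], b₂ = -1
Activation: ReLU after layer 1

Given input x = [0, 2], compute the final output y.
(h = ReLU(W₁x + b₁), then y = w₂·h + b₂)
y = 5

Layer 1 pre-activation: z₁ = [5, 1]
After ReLU: h = [5, 1]
Layer 2 output: y = 1×5 + 1×1 + -1 = 5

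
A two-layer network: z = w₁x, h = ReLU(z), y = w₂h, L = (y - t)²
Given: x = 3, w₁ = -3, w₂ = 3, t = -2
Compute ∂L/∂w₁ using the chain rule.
∂L/∂w₁ = 0

Forward pass:
z = w₁x = -3×3 = -9
h = ReLU(-9) = 0
y = w₂h = 3×0 = 0

Backward pass:
∂L/∂y = 2(y - t) = 2(0 - -2) = 4
∂y/∂h = w₂ = 3
∂h/∂z = 0 (ReLU derivative)
∂z/∂w₁ = x = 3

∂L/∂w₁ = 4 × 3 × 0 × 3 = 0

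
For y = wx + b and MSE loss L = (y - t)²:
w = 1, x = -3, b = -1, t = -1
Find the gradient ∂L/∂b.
∂L/∂b = -6

y = wx + b = (1)(-3) + -1 = -4
∂L/∂y = 2(y - t) = 2(-4 - -1) = -6
∂y/∂b = 1
∂L/∂b = ∂L/∂y · ∂y/∂b = -6 × 1 = -6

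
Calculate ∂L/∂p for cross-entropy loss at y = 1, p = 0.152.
∂L/∂p = -6.579

∂L/∂p = -y/p + (1-y)/(1-p) = -1/0.152 + 0 = -6.579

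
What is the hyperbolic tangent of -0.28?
-0.2729

tanh(-0.28) = (e^(-0.28) - e^(0.28))/(e^(-0.28) + e^(0.28)) = -0.2729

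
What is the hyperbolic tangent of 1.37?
0.8787

tanh(1.37) = (e^(1.37) - e^(-1.37))/(e^(1.37) + e^(-1.37)) = 0.8787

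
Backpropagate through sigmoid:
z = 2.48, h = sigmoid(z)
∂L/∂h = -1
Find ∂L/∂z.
∂L/∂z = -0.0713

σ(2.48) = 0.9227
σ'(2.48) = σ(2.48)(1 - σ(2.48)) = 0.9227 × 0.07727 = 0.0713
∂L/∂z = ∂L/∂h · σ'(z) = -1 × 0.0713 = -0.0713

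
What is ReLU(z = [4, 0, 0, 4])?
h = [4, 0, 0, 4]

ReLU applied element-wise: max(0,4)=4, max(0,0)=0, max(0,0)=0, max(0,4)=4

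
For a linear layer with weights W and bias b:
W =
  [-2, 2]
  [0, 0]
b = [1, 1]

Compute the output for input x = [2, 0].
y = [-3, 1]

Wx = [-2×2 + 2×0, 0×2 + 0×0]
   = [-4, 0]
y = Wx + b = [-4 + 1, 0 + 1] = [-3, 1]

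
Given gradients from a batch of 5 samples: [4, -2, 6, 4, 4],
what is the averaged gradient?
Average gradient = 3.2

Average = (1/5)(4 + -2 + 6 + 4 + 4) = 16/5 = 3.2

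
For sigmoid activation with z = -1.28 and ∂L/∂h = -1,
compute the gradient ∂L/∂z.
∂L/∂z = -0.1702

σ(-1.28) = 0.2176
σ'(-1.28) = σ(-1.28)(1 - σ(-1.28)) = 0.2176 × 0.7824 = 0.1702
∂L/∂z = ∂L/∂h · σ'(z) = -1 × 0.1702 = -0.1702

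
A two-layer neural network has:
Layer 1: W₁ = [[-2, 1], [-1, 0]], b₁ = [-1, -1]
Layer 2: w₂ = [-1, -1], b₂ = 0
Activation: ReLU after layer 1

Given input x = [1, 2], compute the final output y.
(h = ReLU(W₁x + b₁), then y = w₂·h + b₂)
y = 0

Layer 1 pre-activation: z₁ = [-1, -2]
After ReLU: h = [0, 0]
Layer 2 output: y = -1×0 + -1×0 + 0 = 0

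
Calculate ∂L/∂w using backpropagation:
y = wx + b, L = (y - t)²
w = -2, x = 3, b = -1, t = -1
∂L/∂w = -36

y = wx + b = (-2)(3) + -1 = -7
∂L/∂y = 2(y - t) = 2(-7 - -1) = -12
∂y/∂w = x = 3
∂L/∂w = ∂L/∂y · ∂y/∂w = -12 × 3 = -36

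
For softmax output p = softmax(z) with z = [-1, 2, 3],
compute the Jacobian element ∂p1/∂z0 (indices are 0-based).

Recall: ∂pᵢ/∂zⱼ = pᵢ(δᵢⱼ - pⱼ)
∂p1/∂z0 = -0.003507

p = softmax(z) = [0.01321, 0.2654, 0.7214]
p1 = 0.2654, p0 = 0.01321

∂p1/∂z0 = -p1 × p0 = -0.2654 × 0.01321 = -0.003507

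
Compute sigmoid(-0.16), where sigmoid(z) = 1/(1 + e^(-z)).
0.4601

sigmoid(-0.16) = 1/(1 + e^(0.16)) = 1/(1 + 1.174) = 0.4601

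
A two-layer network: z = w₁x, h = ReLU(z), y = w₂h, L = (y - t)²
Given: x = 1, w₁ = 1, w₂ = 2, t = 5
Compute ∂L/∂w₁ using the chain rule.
∂L/∂w₁ = -12

Forward pass:
z = w₁x = 1×1 = 1
h = ReLU(1) = 1
y = w₂h = 2×1 = 2

Backward pass:
∂L/∂y = 2(y - t) = 2(2 - 5) = -6
∂y/∂h = w₂ = 2
∂h/∂z = 1 (ReLU derivative)
∂z/∂w₁ = x = 1

∂L/∂w₁ = -6 × 2 × 1 × 1 = -12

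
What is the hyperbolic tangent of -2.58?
-0.9886

tanh(-2.58) = (e^(-2.58) - e^(2.58))/(e^(-2.58) + e^(2.58)) = -0.9886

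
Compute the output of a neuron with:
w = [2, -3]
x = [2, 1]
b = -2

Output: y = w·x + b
y = -1

y = (2)(2) + (-3)(1) + -2 = -1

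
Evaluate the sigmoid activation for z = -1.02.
0.265

sigmoid(-1.02) = 1/(1 + e^(1.02)) = 1/(1 + 2.773) = 0.265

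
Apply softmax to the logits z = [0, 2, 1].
p = [0.09, 0.6652, 0.2447]

exp(z) = [1, 7.389, 2.718]
Sum = 11.11
p = [0.09, 0.6652, 0.2447]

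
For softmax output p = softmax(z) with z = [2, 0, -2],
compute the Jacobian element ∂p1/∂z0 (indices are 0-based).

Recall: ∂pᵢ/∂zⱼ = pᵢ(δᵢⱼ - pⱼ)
∂p1/∂z0 = -0.1017

p = softmax(z) = [0.8668, 0.1173, 0.01588]
p1 = 0.1173, p0 = 0.8668

∂p1/∂z0 = -p1 × p0 = -0.1173 × 0.8668 = -0.1017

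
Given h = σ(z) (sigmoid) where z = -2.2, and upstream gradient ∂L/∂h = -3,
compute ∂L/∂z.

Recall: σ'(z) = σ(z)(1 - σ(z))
∂L/∂z = -0.2694

σ(-2.2) = 0.09975
σ'(-2.2) = σ(-2.2)(1 - σ(-2.2)) = 0.09975 × 0.9002 = 0.0898
∂L/∂z = ∂L/∂h · σ'(z) = -3 × 0.0898 = -0.2694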